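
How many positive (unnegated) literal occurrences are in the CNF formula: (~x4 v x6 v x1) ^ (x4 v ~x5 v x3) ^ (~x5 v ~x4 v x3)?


Scan each clause for unnegated literals.
Clause 1: 2 positive; Clause 2: 2 positive; Clause 3: 1 positive.
Total positive literal occurrences = 5.

5


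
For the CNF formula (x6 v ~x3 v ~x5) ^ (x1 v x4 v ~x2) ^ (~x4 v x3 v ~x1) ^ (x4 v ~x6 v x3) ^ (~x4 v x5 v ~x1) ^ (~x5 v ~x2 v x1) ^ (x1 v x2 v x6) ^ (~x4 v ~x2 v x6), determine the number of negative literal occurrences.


Scan each clause for negated literals.
Clause 1: 2 negative; Clause 2: 1 negative; Clause 3: 2 negative; Clause 4: 1 negative; Clause 5: 2 negative; Clause 6: 2 negative; Clause 7: 0 negative; Clause 8: 2 negative.
Total negative literal occurrences = 12.

12


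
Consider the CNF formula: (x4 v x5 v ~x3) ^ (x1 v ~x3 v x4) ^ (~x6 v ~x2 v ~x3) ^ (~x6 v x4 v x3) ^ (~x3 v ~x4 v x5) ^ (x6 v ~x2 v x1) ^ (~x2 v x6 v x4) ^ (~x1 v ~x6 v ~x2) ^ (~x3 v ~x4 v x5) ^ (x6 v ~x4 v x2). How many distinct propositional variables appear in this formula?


Identify each distinct variable in the formula.
Variables found: x1, x2, x3, x4, x5, x6.
Total distinct variables = 6.

6


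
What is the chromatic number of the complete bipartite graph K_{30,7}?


K_{30,7} is bipartite by definition: the two parts are independent sets, with every edge crossing between them.
Color all vertices in one part with color 1 and all vertices in the other part with color 2.
Since the graph has at least one edge, one color does not suffice.
Chromatic number = 2.

2


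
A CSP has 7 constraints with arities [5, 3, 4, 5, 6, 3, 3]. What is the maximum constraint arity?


The arities are: 5, 3, 4, 5, 6, 3, 3.
Scan for the maximum value.
Maximum arity = 6.

6


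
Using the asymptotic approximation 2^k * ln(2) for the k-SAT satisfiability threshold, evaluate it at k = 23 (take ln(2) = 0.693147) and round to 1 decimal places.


Using the asymptotic formula: threshold ~ 2^k * ln(2).
2^23 = 8388608.
8388608 * 0.693147 = 5814538.5.

5814538.5


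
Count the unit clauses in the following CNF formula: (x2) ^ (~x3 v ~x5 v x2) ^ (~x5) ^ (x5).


A unit clause contains exactly one literal.
Unit clauses found: (x2), (~x5), (x5).
Count = 3.

3


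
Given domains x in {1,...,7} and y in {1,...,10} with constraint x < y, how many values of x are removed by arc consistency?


For the constraint x < y, x needs a supporting value in y's domain.
x can be at most 9 (one less than y's maximum).
Valid x values from domain: 7 out of 7.
Pruned = 7 - 7 = 0.

0


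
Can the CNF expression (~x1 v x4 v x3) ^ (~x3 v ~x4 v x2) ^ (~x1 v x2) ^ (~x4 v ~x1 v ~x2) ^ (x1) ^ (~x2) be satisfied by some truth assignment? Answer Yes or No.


Check all 16 possible truth assignments.
Number of satisfying assignments found: 0.
The formula is unsatisfiable.

No


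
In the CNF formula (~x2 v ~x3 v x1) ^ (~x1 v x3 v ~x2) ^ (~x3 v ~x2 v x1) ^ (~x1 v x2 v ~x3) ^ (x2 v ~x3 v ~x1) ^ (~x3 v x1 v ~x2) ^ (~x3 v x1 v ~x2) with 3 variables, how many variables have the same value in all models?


Find all satisfying assignments: 5 model(s).
Check which variables have the same value in every model.
No variable is fixed across all models.
Backbone size = 0.

0


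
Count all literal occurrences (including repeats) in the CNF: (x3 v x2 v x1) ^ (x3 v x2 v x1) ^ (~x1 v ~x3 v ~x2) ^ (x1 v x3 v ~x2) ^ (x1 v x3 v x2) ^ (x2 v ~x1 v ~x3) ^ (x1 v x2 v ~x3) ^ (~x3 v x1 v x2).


Clause lengths: 3, 3, 3, 3, 3, 3, 3, 3.
Sum = 3 + 3 + 3 + 3 + 3 + 3 + 3 + 3 = 24.

24


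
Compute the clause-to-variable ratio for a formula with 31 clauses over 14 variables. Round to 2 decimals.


Clause-to-variable ratio = clauses / variables.
31 / 14 = 2.21.

2.21


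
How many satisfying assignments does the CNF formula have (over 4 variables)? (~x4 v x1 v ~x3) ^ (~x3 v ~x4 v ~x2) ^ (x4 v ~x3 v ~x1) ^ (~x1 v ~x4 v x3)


Enumerate all 16 truth assignments over 4 variables.
Test each against every clause.
Satisfying assignments found: 9.

9


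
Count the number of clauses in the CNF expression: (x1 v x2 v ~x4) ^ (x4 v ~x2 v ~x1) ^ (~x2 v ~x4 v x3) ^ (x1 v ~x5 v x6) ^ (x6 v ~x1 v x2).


Each group enclosed in parentheses joined by ^ is one clause.
Counting the conjuncts: 5 clauses.

5


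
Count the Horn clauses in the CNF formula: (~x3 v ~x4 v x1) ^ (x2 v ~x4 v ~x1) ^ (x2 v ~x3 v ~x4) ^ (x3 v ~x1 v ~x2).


A Horn clause has at most one positive literal.
Clause 1: 1 positive lit(s) -> Horn
Clause 2: 1 positive lit(s) -> Horn
Clause 3: 1 positive lit(s) -> Horn
Clause 4: 1 positive lit(s) -> Horn
Total Horn clauses = 4.

4


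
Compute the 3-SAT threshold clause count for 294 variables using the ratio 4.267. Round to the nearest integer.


The 3-SAT phase transition occurs at approximately 4.267 clauses per variable.
m = 4.267 * 294 = 1254.498.
Rounded to nearest integer: 1254.

1254


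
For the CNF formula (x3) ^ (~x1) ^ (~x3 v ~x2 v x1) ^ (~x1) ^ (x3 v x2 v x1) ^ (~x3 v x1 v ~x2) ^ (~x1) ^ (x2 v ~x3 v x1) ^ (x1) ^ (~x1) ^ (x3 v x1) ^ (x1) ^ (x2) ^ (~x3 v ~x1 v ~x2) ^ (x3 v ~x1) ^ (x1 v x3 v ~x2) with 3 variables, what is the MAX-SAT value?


Enumerate all 8 truth assignments.
For each, count how many of the 16 clauses are satisfied.
The formula is not fully satisfiable, so the maximum is below 16.
Maximum simultaneously satisfiable clauses = 12.

12


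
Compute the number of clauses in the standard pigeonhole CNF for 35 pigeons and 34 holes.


The PHP encoding has two parts:
1) At-least-one-hole clauses: 35 (one per pigeon, each with 34 literals).
2) At-most-one-pigeon-per-hole clauses: 34 holes * C(35,2) = 34 * 595 = 20230.
Total clauses = 35 + 20230 = 20265.

20265


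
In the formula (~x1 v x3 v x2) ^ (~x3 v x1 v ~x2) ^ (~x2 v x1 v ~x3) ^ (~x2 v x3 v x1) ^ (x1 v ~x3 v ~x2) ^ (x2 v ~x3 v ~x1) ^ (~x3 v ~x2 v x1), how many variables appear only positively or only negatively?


A pure literal appears in only one polarity across all clauses.
No pure literals found.
Count = 0.

0


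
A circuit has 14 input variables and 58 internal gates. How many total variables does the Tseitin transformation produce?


The Tseitin transformation introduces one auxiliary variable per gate.
Total variables = inputs + gates = 14 + 58 = 72.

72


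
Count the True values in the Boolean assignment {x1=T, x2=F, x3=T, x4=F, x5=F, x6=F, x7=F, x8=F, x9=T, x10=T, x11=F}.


The weight is the number of variables assigned True.
True variables: x1, x3, x9, x10.
Weight = 4.

4


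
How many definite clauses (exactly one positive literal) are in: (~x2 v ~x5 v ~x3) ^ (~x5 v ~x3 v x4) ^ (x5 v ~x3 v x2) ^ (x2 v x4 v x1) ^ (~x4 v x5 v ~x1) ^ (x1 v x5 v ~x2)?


A definite clause has exactly one positive literal.
Clause 1: 0 positive -> not definite
Clause 2: 1 positive -> definite
Clause 3: 2 positive -> not definite
Clause 4: 3 positive -> not definite
Clause 5: 1 positive -> definite
Clause 6: 2 positive -> not definite
Definite clause count = 2.

2


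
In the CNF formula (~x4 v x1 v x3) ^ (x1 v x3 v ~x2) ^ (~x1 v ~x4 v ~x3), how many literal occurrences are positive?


Scan each clause for unnegated literals.
Clause 1: 2 positive; Clause 2: 2 positive; Clause 3: 0 positive.
Total positive literal occurrences = 4.

4


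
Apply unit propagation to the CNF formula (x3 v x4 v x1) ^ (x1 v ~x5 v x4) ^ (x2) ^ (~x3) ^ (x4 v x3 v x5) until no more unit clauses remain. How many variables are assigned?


Unit propagation repeatedly assigns the literal in any unit clause, then simplifies.
Assignments in order: x2 = T, x3 = F.
No further unit clauses remain.
Total variables assigned = 2.

2


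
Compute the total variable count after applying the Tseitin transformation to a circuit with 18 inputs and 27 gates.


The Tseitin transformation introduces one auxiliary variable per gate.
Total variables = inputs + gates = 18 + 27 = 45.

45


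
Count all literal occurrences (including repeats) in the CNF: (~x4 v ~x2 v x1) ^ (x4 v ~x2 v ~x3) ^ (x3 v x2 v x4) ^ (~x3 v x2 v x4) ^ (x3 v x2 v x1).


Clause lengths: 3, 3, 3, 3, 3.
Sum = 3 + 3 + 3 + 3 + 3 = 15.

15


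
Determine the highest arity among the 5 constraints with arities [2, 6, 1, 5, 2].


The arities are: 2, 6, 1, 5, 2.
Scan for the maximum value.
Maximum arity = 6.

6


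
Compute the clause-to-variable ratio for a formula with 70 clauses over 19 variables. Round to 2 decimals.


Clause-to-variable ratio = clauses / variables.
70 / 19 = 3.68.

3.68


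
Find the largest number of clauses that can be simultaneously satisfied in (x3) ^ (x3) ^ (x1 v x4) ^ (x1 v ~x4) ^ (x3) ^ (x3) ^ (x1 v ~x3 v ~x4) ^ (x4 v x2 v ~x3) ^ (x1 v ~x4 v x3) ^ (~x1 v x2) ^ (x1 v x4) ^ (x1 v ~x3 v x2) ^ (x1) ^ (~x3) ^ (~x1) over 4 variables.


Enumerate all 16 truth assignments.
For each, count how many of the 15 clauses are satisfied.
The formula is not fully satisfiable, so the maximum is below 15.
Maximum simultaneously satisfiable clauses = 13.

13


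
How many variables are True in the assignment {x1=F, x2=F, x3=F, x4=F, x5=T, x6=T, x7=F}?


The weight is the number of variables assigned True.
True variables: x5, x6.
Weight = 2.

2


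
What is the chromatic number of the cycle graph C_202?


A cycle on an even number of vertices is bipartite: alternate two colors around the cycle.
Since 202 is even, two colors suffice, and at least two are needed because the graph has edges.
Chromatic number = 2.

2


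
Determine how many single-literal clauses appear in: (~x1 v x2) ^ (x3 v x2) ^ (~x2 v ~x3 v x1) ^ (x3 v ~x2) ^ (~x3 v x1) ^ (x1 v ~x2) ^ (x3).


A unit clause contains exactly one literal.
Unit clauses found: (x3).
Count = 1.

1


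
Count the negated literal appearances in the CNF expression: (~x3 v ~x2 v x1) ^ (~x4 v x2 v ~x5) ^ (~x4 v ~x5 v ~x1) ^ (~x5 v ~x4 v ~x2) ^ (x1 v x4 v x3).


Scan each clause for negated literals.
Clause 1: 2 negative; Clause 2: 2 negative; Clause 3: 3 negative; Clause 4: 3 negative; Clause 5: 0 negative.
Total negative literal occurrences = 10.

10


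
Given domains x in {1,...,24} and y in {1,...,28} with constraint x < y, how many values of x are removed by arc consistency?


For the constraint x < y, x needs a supporting value in y's domain.
x can be at most 27 (one less than y's maximum).
Valid x values from domain: 24 out of 24.
Pruned = 24 - 24 = 0.

0


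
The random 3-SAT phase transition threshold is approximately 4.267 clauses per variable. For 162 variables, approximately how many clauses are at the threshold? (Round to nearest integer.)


The 3-SAT phase transition occurs at approximately 4.267 clauses per variable.
m = 4.267 * 162 = 691.254.
Rounded to nearest integer: 691.

691


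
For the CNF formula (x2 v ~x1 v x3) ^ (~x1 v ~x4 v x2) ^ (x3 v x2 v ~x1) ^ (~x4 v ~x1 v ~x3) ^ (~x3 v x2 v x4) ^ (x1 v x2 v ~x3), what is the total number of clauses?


Each group enclosed in parentheses joined by ^ is one clause.
Counting the conjuncts: 6 clauses.

6


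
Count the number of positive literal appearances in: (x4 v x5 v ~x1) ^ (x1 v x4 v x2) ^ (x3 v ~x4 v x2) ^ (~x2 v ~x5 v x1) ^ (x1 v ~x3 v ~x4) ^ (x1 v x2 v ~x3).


Scan each clause for unnegated literals.
Clause 1: 2 positive; Clause 2: 3 positive; Clause 3: 2 positive; Clause 4: 1 positive; Clause 5: 1 positive; Clause 6: 2 positive.
Total positive literal occurrences = 11.

11


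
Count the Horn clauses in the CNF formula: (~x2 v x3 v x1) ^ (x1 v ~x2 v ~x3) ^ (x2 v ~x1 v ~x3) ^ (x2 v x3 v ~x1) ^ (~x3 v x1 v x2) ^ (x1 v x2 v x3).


A Horn clause has at most one positive literal.
Clause 1: 2 positive lit(s) -> not Horn
Clause 2: 1 positive lit(s) -> Horn
Clause 3: 1 positive lit(s) -> Horn
Clause 4: 2 positive lit(s) -> not Horn
Clause 5: 2 positive lit(s) -> not Horn
Clause 6: 3 positive lit(s) -> not Horn
Total Horn clauses = 2.

2


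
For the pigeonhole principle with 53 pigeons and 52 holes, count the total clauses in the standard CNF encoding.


The PHP encoding has two parts:
1) At-least-one-hole clauses: 53 (one per pigeon, each with 52 literals).
2) At-most-one-pigeon-per-hole clauses: 52 holes * C(53,2) = 52 * 1378 = 71656.
Total clauses = 53 + 71656 = 71709.

71709


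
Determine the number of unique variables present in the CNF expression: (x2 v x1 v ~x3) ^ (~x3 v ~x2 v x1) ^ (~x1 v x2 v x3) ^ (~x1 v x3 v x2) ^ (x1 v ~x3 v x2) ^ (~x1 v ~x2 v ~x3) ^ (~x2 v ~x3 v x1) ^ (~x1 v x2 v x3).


Identify each distinct variable in the formula.
Variables found: x1, x2, x3.
Total distinct variables = 3.

3


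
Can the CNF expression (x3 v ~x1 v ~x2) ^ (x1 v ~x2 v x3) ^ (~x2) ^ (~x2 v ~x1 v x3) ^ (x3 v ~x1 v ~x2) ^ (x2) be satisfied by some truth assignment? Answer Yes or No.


Check all 8 possible truth assignments.
Number of satisfying assignments found: 0.
The formula is unsatisfiable.

No


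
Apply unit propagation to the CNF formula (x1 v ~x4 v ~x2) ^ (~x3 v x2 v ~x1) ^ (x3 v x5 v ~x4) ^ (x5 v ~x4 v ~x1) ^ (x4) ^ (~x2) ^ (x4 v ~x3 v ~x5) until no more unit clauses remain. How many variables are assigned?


Unit propagation repeatedly assigns the literal in any unit clause, then simplifies.
Assignments in order: x4 = T, x2 = F.
No further unit clauses remain.
Total variables assigned = 2.

2


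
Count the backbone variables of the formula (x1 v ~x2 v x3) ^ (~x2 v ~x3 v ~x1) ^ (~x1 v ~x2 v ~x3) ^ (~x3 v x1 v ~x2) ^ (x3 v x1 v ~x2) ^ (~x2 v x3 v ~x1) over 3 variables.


Find all satisfying assignments: 4 model(s).
Check which variables have the same value in every model.
Fixed variables: x2=F.
Backbone size = 1.

1


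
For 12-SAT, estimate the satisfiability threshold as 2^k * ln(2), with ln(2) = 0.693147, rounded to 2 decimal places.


Using the asymptotic formula: threshold ~ 2^k * ln(2).
2^12 = 4096.
4096 * 0.693147 = 2839.13.

2839.13


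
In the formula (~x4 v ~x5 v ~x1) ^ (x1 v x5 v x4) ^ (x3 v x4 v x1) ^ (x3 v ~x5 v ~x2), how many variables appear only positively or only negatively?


A pure literal appears in only one polarity across all clauses.
Pure literals: x2 (negative only), x3 (positive only).
Count = 2.

2


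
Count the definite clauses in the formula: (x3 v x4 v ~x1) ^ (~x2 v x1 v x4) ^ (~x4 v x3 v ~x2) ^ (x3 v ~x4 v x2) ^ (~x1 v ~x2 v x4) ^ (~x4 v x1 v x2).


A definite clause has exactly one positive literal.
Clause 1: 2 positive -> not definite
Clause 2: 2 positive -> not definite
Clause 3: 1 positive -> definite
Clause 4: 2 positive -> not definite
Clause 5: 1 positive -> definite
Clause 6: 2 positive -> not definite
Definite clause count = 2.

2


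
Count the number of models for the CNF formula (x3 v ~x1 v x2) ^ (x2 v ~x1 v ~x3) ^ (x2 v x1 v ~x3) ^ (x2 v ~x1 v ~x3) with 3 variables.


Enumerate all 8 truth assignments over 3 variables.
Test each against every clause.
Satisfying assignments found: 5.

5


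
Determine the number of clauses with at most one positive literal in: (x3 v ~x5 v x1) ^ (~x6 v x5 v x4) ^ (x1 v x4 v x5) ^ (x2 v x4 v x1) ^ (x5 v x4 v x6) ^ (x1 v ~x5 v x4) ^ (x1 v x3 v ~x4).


A Horn clause has at most one positive literal.
Clause 1: 2 positive lit(s) -> not Horn
Clause 2: 2 positive lit(s) -> not Horn
Clause 3: 3 positive lit(s) -> not Horn
Clause 4: 3 positive lit(s) -> not Horn
Clause 5: 3 positive lit(s) -> not Horn
Clause 6: 2 positive lit(s) -> not Horn
Clause 7: 2 positive lit(s) -> not Horn
Total Horn clauses = 0.

0


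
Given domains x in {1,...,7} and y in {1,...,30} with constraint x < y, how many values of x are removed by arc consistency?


For the constraint x < y, x needs a supporting value in y's domain.
x can be at most 29 (one less than y's maximum).
Valid x values from domain: 7 out of 7.
Pruned = 7 - 7 = 0.

0


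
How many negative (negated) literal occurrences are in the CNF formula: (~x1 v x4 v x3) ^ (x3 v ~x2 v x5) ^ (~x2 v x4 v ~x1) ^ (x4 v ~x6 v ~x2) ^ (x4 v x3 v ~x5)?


Scan each clause for negated literals.
Clause 1: 1 negative; Clause 2: 1 negative; Clause 3: 2 negative; Clause 4: 2 negative; Clause 5: 1 negative.
Total negative literal occurrences = 7.

7


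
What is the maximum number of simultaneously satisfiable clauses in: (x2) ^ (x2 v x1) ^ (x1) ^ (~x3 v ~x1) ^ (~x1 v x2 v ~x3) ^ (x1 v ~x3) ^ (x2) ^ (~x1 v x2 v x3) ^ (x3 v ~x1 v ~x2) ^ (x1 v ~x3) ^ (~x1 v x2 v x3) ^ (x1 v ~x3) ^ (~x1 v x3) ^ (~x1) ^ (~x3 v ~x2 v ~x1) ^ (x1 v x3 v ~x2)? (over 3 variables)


Enumerate all 8 truth assignments.
For each, count how many of the 16 clauses are satisfied.
The formula is not fully satisfiable, so the maximum is below 16.
Maximum simultaneously satisfiable clauses = 14.

14


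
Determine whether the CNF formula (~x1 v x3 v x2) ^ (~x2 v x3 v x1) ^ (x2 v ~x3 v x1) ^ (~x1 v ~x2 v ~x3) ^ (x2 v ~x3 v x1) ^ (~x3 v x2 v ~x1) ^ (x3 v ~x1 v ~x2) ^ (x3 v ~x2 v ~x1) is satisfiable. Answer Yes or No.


Check all 8 possible truth assignments.
Number of satisfying assignments found: 2.
The formula is satisfiable.

Yes


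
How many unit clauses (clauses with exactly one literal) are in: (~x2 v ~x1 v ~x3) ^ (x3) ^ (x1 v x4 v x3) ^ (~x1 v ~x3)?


A unit clause contains exactly one literal.
Unit clauses found: (x3).
Count = 1.

1


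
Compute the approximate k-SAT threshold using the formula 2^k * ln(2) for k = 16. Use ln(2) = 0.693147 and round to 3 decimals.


Using the asymptotic formula: threshold ~ 2^k * ln(2).
2^16 = 65536.
65536 * 0.693147 = 45426.082.

45426.082


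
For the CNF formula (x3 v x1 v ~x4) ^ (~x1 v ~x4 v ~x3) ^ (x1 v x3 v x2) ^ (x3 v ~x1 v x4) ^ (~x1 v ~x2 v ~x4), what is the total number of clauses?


Each group enclosed in parentheses joined by ^ is one clause.
Counting the conjuncts: 5 clauses.

5


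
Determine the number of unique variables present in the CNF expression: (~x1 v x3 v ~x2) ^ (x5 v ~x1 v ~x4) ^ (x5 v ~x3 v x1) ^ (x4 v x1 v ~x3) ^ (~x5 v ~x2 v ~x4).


Identify each distinct variable in the formula.
Variables found: x1, x2, x3, x4, x5.
Total distinct variables = 5.

5


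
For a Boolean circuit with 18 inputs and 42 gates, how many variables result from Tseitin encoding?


The Tseitin transformation introduces one auxiliary variable per gate.
Total variables = inputs + gates = 18 + 42 = 60.

60


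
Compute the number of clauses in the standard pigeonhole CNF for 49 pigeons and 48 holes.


The PHP encoding has two parts:
1) At-least-one-hole clauses: 49 (one per pigeon, each with 48 literals).
2) At-most-one-pigeon-per-hole clauses: 48 holes * C(49,2) = 48 * 1176 = 56448.
Total clauses = 49 + 56448 = 56497.

56497


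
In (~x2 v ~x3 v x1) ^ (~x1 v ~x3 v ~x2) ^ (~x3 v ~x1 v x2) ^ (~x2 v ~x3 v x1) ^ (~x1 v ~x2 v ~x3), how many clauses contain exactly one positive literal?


A definite clause has exactly one positive literal.
Clause 1: 1 positive -> definite
Clause 2: 0 positive -> not definite
Clause 3: 1 positive -> definite
Clause 4: 1 positive -> definite
Clause 5: 0 positive -> not definite
Definite clause count = 3.

3


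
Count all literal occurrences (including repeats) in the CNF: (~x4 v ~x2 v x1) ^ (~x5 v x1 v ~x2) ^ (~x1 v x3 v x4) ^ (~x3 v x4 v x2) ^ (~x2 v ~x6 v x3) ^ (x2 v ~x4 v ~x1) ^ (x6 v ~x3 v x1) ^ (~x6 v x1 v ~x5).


Clause lengths: 3, 3, 3, 3, 3, 3, 3, 3.
Sum = 3 + 3 + 3 + 3 + 3 + 3 + 3 + 3 = 24.

24


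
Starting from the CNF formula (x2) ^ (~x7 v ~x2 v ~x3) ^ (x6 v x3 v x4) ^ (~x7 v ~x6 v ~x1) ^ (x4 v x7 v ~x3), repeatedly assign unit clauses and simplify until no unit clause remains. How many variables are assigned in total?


Unit propagation repeatedly assigns the literal in any unit clause, then simplifies.
Assignments in order: x2 = T.
No further unit clauses remain.
Total variables assigned = 1.

1


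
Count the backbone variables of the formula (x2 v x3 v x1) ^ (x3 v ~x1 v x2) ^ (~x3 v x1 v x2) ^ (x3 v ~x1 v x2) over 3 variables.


Find all satisfying assignments: 5 model(s).
Check which variables have the same value in every model.
No variable is fixed across all models.
Backbone size = 0.

0


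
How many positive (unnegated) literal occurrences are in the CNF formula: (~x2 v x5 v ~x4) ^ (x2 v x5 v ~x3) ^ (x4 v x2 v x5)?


Scan each clause for unnegated literals.
Clause 1: 1 positive; Clause 2: 2 positive; Clause 3: 3 positive.
Total positive literal occurrences = 6.

6


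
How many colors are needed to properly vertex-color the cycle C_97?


An odd cycle cannot be 2-colored: alternating two colors around the cycle returns to the start with a conflict.
Since 97 is odd, three colors are required (and three suffice).
Chromatic number = 3.

3


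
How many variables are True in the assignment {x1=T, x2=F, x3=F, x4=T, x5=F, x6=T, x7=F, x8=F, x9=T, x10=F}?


The weight is the number of variables assigned True.
True variables: x1, x4, x6, x9.
Weight = 4.

4


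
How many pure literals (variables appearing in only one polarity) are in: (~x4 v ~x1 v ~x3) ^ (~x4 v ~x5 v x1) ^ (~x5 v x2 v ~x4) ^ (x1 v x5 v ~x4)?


A pure literal appears in only one polarity across all clauses.
Pure literals: x2 (positive only), x3 (negative only), x4 (negative only).
Count = 3.

3


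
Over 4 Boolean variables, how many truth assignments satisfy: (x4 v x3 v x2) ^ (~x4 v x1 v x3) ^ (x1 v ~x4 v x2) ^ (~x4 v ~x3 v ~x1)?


Enumerate all 16 truth assignments over 4 variables.
Test each against every clause.
Satisfying assignments found: 9.

9


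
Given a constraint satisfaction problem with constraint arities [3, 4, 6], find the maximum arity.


The arities are: 3, 4, 6.
Scan for the maximum value.
Maximum arity = 6.

6


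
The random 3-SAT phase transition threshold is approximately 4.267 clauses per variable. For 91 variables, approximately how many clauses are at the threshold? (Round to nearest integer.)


The 3-SAT phase transition occurs at approximately 4.267 clauses per variable.
m = 4.267 * 91 = 388.297.
Rounded to nearest integer: 388.

388


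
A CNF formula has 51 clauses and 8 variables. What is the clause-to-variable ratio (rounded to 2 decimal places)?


Clause-to-variable ratio = clauses / variables.
51 / 8 = 6.38.

6.38


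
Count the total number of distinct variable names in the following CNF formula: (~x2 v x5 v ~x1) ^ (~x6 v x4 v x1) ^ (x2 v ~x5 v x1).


Identify each distinct variable in the formula.
Variables found: x1, x2, x4, x5, x6.
Total distinct variables = 5.

5


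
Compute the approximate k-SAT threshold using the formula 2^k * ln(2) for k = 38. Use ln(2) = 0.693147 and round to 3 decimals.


Using the asymptotic formula: threshold ~ 2^k * ln(2).
2^38 = 274877906944.
274877906944 * 0.693147 = 190530796564.513.

190530796564.513


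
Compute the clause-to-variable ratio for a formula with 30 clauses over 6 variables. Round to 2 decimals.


Clause-to-variable ratio = clauses / variables.
30 / 6 = 5.0.

5.0


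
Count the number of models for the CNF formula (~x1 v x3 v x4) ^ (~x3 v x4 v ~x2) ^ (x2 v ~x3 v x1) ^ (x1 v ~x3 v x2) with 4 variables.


Enumerate all 16 truth assignments over 4 variables.
Test each against every clause.
Satisfying assignments found: 10.

10


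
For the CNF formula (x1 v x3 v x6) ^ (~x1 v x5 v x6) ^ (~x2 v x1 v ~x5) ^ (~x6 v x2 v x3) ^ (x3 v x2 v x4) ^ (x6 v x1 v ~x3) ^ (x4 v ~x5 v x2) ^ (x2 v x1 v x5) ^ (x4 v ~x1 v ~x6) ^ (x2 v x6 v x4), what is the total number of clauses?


Each group enclosed in parentheses joined by ^ is one clause.
Counting the conjuncts: 10 clauses.

10


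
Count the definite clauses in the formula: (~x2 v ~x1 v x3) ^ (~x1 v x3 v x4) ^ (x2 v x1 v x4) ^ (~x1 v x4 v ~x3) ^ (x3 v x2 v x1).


A definite clause has exactly one positive literal.
Clause 1: 1 positive -> definite
Clause 2: 2 positive -> not definite
Clause 3: 3 positive -> not definite
Clause 4: 1 positive -> definite
Clause 5: 3 positive -> not definite
Definite clause count = 2.

2


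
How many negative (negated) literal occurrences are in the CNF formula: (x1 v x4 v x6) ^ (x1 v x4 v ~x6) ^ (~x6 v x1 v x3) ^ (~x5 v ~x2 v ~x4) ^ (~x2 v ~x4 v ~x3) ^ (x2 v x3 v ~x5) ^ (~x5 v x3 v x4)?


Scan each clause for negated literals.
Clause 1: 0 negative; Clause 2: 1 negative; Clause 3: 1 negative; Clause 4: 3 negative; Clause 5: 3 negative; Clause 6: 1 negative; Clause 7: 1 negative.
Total negative literal occurrences = 10.

10


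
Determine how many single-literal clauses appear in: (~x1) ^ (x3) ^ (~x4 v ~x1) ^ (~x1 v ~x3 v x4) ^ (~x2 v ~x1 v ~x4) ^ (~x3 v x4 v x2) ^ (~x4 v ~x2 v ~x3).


A unit clause contains exactly one literal.
Unit clauses found: (~x1), (x3).
Count = 2.

2


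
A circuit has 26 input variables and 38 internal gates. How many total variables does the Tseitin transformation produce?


The Tseitin transformation introduces one auxiliary variable per gate.
Total variables = inputs + gates = 26 + 38 = 64.

64


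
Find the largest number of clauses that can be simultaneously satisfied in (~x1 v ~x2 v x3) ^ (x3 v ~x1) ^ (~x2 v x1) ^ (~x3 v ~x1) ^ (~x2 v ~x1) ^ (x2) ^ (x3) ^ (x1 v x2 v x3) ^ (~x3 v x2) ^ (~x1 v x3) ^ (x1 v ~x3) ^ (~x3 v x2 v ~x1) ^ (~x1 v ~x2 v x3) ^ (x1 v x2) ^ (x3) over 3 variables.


Enumerate all 8 truth assignments.
For each, count how many of the 15 clauses are satisfied.
The formula is not fully satisfiable, so the maximum is below 15.
Maximum simultaneously satisfiable clauses = 13.

13


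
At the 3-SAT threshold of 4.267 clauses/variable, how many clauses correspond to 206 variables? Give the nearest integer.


The 3-SAT phase transition occurs at approximately 4.267 clauses per variable.
m = 4.267 * 206 = 879.002.
Rounded to nearest integer: 879.

879


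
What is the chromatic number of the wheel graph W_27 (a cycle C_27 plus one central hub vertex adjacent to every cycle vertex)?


W_27 consists of the cycle C_27 together with a hub vertex adjacent to every cycle vertex.
The cycle C_27 needs 3 colors (odd cycle -> 3).
The hub is adjacent to every cycle vertex, so it must receive a new color distinct from all of them.
Chromatic number = 3 + 1 = 4.

4


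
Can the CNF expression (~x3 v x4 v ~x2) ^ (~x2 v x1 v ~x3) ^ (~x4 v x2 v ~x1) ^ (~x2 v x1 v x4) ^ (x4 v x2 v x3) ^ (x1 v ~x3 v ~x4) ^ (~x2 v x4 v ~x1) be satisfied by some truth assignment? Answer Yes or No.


Check all 16 possible truth assignments.
Number of satisfying assignments found: 6.
The formula is satisfiable.

Yes


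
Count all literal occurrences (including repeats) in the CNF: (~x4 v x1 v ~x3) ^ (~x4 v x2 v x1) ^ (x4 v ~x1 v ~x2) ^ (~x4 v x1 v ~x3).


Clause lengths: 3, 3, 3, 3.
Sum = 3 + 3 + 3 + 3 = 12.

12


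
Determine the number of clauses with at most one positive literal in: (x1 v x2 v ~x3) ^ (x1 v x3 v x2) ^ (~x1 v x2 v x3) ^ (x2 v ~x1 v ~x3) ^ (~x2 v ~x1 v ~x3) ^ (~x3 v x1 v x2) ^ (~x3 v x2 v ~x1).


A Horn clause has at most one positive literal.
Clause 1: 2 positive lit(s) -> not Horn
Clause 2: 3 positive lit(s) -> not Horn
Clause 3: 2 positive lit(s) -> not Horn
Clause 4: 1 positive lit(s) -> Horn
Clause 5: 0 positive lit(s) -> Horn
Clause 6: 2 positive lit(s) -> not Horn
Clause 7: 1 positive lit(s) -> Horn
Total Horn clauses = 3.

3


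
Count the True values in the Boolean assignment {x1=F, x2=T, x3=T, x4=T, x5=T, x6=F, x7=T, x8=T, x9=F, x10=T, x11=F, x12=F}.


The weight is the number of variables assigned True.
True variables: x2, x3, x4, x5, x7, x8, x10.
Weight = 7.

7


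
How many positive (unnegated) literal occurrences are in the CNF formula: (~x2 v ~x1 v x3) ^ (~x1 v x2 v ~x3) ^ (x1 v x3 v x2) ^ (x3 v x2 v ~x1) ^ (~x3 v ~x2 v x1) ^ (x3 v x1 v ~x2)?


Scan each clause for unnegated literals.
Clause 1: 1 positive; Clause 2: 1 positive; Clause 3: 3 positive; Clause 4: 2 positive; Clause 5: 1 positive; Clause 6: 2 positive.
Total positive literal occurrences = 10.

10


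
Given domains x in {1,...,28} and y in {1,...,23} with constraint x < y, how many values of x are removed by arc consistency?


For the constraint x < y, x needs a supporting value in y's domain.
x can be at most 22 (one less than y's maximum).
Valid x values from domain: 22 out of 28.
Pruned = 28 - 22 = 6.

6


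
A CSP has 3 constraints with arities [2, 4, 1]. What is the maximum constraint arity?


The arities are: 2, 4, 1.
Scan for the maximum value.
Maximum arity = 4.

4


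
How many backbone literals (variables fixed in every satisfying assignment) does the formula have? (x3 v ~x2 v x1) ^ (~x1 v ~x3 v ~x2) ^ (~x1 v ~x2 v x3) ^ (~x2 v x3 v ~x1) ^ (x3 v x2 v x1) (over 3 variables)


Find all satisfying assignments: 4 model(s).
Check which variables have the same value in every model.
No variable is fixed across all models.
Backbone size = 0.

0


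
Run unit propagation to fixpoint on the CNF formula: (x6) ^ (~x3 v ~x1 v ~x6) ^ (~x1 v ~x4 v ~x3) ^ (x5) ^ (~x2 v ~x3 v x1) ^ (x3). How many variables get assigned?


Unit propagation repeatedly assigns the literal in any unit clause, then simplifies.
Assignments in order: x6 = T, x5 = T, x3 = T, x1 = F, x2 = F.
No further unit clauses remain.
Total variables assigned = 5.

5


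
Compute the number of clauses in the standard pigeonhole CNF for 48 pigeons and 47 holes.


The PHP encoding has two parts:
1) At-least-one-hole clauses: 48 (one per pigeon, each with 47 literals).
2) At-most-one-pigeon-per-hole clauses: 47 holes * C(48,2) = 47 * 1128 = 53016.
Total clauses = 48 + 53016 = 53064.

53064


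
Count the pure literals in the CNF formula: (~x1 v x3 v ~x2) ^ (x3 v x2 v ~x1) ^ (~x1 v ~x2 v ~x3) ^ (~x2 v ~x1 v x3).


A pure literal appears in only one polarity across all clauses.
Pure literals: x1 (negative only).
Count = 1.

1


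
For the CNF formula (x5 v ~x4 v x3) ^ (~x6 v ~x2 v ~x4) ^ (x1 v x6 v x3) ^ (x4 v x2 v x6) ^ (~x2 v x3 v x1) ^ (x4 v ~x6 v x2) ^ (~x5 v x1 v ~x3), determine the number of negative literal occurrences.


Scan each clause for negated literals.
Clause 1: 1 negative; Clause 2: 3 negative; Clause 3: 0 negative; Clause 4: 0 negative; Clause 5: 1 negative; Clause 6: 1 negative; Clause 7: 2 negative.
Total negative literal occurrences = 8.

8


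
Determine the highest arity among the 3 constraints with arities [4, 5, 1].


The arities are: 4, 5, 1.
Scan for the maximum value.
Maximum arity = 5.

5


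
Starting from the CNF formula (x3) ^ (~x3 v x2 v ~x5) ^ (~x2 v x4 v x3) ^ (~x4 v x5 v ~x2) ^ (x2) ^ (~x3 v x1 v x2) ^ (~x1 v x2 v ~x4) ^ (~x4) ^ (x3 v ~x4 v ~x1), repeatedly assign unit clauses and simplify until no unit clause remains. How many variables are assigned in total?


Unit propagation repeatedly assigns the literal in any unit clause, then simplifies.
Assignments in order: x3 = T, x2 = T, x4 = F.
No further unit clauses remain.
Total variables assigned = 3.

3


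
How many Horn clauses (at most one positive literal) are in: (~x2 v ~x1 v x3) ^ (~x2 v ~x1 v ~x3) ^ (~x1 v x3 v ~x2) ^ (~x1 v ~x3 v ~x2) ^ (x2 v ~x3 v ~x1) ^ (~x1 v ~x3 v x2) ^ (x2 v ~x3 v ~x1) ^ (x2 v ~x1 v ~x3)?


A Horn clause has at most one positive literal.
Clause 1: 1 positive lit(s) -> Horn
Clause 2: 0 positive lit(s) -> Horn
Clause 3: 1 positive lit(s) -> Horn
Clause 4: 0 positive lit(s) -> Horn
Clause 5: 1 positive lit(s) -> Horn
Clause 6: 1 positive lit(s) -> Horn
Clause 7: 1 positive lit(s) -> Horn
Clause 8: 1 positive lit(s) -> Horn
Total Horn clauses = 8.

8


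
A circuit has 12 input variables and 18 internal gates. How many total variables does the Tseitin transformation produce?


The Tseitin transformation introduces one auxiliary variable per gate.
Total variables = inputs + gates = 12 + 18 = 30.

30


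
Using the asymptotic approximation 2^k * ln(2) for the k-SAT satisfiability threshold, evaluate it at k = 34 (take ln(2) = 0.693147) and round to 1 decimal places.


Using the asymptotic formula: threshold ~ 2^k * ln(2).
2^34 = 17179869184.
17179869184 * 0.693147 = 11908174785.3.

11908174785.3


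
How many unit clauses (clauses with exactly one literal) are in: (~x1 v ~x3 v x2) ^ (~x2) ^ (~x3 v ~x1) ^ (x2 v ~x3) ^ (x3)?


A unit clause contains exactly one literal.
Unit clauses found: (~x2), (x3).
Count = 2.

2


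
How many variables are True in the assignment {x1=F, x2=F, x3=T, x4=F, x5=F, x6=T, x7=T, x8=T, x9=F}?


The weight is the number of variables assigned True.
True variables: x3, x6, x7, x8.
Weight = 4.

4


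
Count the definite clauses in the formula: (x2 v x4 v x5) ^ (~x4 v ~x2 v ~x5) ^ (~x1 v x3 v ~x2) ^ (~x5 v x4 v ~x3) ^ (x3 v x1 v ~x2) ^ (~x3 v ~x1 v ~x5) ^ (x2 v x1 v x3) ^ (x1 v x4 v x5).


A definite clause has exactly one positive literal.
Clause 1: 3 positive -> not definite
Clause 2: 0 positive -> not definite
Clause 3: 1 positive -> definite
Clause 4: 1 positive -> definite
Clause 5: 2 positive -> not definite
Clause 6: 0 positive -> not definite
Clause 7: 3 positive -> not definite
Clause 8: 3 positive -> not definite
Definite clause count = 2.

2


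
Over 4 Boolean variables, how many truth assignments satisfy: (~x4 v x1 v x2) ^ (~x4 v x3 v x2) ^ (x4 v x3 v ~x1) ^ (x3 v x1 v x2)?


Enumerate all 16 truth assignments over 4 variables.
Test each against every clause.
Satisfying assignments found: 10.

10


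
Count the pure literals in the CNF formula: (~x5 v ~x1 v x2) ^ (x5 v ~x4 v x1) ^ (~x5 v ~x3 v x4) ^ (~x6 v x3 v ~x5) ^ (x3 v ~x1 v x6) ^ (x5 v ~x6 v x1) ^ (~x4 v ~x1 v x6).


A pure literal appears in only one polarity across all clauses.
Pure literals: x2 (positive only).
Count = 1.

1


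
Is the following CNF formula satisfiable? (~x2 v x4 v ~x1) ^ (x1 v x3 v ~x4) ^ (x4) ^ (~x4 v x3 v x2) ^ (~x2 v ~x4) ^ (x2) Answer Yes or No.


Check all 16 possible truth assignments.
Number of satisfying assignments found: 0.
The formula is unsatisfiable.

No


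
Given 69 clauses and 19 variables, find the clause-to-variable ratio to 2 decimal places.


Clause-to-variable ratio = clauses / variables.
69 / 19 = 3.63.

3.63


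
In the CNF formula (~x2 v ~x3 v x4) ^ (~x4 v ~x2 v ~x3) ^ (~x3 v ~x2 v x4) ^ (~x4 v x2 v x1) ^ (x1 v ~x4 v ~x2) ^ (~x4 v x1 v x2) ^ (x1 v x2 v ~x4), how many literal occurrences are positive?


Scan each clause for unnegated literals.
Clause 1: 1 positive; Clause 2: 0 positive; Clause 3: 1 positive; Clause 4: 2 positive; Clause 5: 1 positive; Clause 6: 2 positive; Clause 7: 2 positive.
Total positive literal occurrences = 9.

9


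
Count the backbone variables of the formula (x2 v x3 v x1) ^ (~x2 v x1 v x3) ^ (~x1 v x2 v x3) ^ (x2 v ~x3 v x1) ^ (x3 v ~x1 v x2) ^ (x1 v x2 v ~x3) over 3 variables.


Find all satisfying assignments: 4 model(s).
Check which variables have the same value in every model.
No variable is fixed across all models.
Backbone size = 0.

0


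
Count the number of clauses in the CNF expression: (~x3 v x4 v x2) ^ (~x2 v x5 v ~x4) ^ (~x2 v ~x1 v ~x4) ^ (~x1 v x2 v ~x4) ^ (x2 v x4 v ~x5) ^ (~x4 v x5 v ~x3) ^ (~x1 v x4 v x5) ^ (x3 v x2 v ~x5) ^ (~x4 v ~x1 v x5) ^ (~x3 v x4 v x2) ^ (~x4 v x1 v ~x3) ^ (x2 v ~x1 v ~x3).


Each group enclosed in parentheses joined by ^ is one clause.
Counting the conjuncts: 12 clauses.

12


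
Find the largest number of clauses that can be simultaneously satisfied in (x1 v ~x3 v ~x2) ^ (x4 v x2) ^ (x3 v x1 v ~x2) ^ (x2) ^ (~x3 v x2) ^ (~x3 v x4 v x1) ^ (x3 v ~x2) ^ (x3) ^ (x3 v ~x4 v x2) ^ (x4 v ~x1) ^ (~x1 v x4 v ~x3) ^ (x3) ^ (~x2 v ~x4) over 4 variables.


Enumerate all 16 truth assignments.
For each, count how many of the 13 clauses are satisfied.
The formula is not fully satisfiable, so the maximum is below 13.
Maximum simultaneously satisfiable clauses = 12.

12


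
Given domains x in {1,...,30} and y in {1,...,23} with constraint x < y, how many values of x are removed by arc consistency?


For the constraint x < y, x needs a supporting value in y's domain.
x can be at most 22 (one less than y's maximum).
Valid x values from domain: 22 out of 30.
Pruned = 30 - 22 = 8.

8


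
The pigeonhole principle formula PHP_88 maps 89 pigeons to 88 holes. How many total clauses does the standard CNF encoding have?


The PHP encoding has two parts:
1) At-least-one-hole clauses: 89 (one per pigeon, each with 88 literals).
2) At-most-one-pigeon-per-hole clauses: 88 holes * C(89,2) = 88 * 3916 = 344608.
Total clauses = 89 + 344608 = 344697.

344697


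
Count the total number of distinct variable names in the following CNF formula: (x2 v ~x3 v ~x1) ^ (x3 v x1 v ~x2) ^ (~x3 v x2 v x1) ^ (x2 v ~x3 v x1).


Identify each distinct variable in the formula.
Variables found: x1, x2, x3.
Total distinct variables = 3.

3


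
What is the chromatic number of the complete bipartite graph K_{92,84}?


K_{92,84} is bipartite by definition: the two parts are independent sets, with every edge crossing between them.
Color all vertices in one part with color 1 and all vertices in the other part with color 2.
Since the graph has at least one edge, one color does not suffice.
Chromatic number = 2.

2


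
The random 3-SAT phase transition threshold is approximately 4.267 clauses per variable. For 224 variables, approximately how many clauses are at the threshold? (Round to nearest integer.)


The 3-SAT phase transition occurs at approximately 4.267 clauses per variable.
m = 4.267 * 224 = 955.808.
Rounded to nearest integer: 956.

956


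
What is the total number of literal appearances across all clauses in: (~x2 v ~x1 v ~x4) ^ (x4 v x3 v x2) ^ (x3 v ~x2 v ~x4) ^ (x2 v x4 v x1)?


Clause lengths: 3, 3, 3, 3.
Sum = 3 + 3 + 3 + 3 = 12.

12


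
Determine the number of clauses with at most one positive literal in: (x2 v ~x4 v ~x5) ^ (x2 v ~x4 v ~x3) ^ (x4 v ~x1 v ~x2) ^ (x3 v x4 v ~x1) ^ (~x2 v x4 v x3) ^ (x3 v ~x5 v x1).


A Horn clause has at most one positive literal.
Clause 1: 1 positive lit(s) -> Horn
Clause 2: 1 positive lit(s) -> Horn
Clause 3: 1 positive lit(s) -> Horn
Clause 4: 2 positive lit(s) -> not Horn
Clause 5: 2 positive lit(s) -> not Horn
Clause 6: 2 positive lit(s) -> not Horn
Total Horn clauses = 3.

3


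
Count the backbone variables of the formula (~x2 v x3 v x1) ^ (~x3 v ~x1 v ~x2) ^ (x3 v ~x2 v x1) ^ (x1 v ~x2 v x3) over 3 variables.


Find all satisfying assignments: 6 model(s).
Check which variables have the same value in every model.
No variable is fixed across all models.
Backbone size = 0.

0


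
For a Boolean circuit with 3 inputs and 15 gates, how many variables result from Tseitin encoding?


The Tseitin transformation introduces one auxiliary variable per gate.
Total variables = inputs + gates = 3 + 15 = 18.

18


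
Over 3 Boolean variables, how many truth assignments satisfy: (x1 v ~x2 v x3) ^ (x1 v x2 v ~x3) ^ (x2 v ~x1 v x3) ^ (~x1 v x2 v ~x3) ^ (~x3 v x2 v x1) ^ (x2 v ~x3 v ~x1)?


Enumerate all 8 truth assignments over 3 variables.
Test each against every clause.
Satisfying assignments found: 4.

4


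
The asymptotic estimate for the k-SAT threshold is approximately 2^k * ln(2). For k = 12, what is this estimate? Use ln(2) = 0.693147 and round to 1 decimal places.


Using the asymptotic formula: threshold ~ 2^k * ln(2).
2^12 = 4096.
4096 * 0.693147 = 2839.1.

2839.1


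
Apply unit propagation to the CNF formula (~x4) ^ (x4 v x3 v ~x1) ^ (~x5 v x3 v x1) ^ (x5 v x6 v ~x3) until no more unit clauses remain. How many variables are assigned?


Unit propagation repeatedly assigns the literal in any unit clause, then simplifies.
Assignments in order: x4 = F.
No further unit clauses remain.
Total variables assigned = 1.

1


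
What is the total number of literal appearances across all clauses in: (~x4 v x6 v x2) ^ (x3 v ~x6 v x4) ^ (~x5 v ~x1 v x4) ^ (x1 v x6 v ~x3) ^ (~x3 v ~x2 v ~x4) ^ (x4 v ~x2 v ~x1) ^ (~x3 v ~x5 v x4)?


Clause lengths: 3, 3, 3, 3, 3, 3, 3.
Sum = 3 + 3 + 3 + 3 + 3 + 3 + 3 = 21.

21


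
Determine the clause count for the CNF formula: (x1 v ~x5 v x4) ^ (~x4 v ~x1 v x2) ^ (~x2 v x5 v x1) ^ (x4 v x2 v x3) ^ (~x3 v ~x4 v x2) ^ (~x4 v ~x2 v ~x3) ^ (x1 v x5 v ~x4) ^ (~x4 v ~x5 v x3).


Each group enclosed in parentheses joined by ^ is one clause.
Counting the conjuncts: 8 clauses.

8
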